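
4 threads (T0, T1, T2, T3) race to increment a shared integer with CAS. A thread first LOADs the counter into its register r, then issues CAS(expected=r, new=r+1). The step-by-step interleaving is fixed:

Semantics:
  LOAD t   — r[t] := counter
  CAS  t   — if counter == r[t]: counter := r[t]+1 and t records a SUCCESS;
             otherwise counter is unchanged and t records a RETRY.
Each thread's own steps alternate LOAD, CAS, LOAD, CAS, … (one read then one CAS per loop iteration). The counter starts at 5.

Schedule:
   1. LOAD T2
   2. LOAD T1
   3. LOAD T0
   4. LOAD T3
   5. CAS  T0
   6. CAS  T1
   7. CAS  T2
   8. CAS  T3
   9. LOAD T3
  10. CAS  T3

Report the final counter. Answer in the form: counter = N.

   1) LOAD T2:  M=5  r_T2=5
   2) LOAD T1:  M=5  r_T1=5
   3) LOAD T0:  M=5  r_T0=5
   4) LOAD T3:  M=5  r_T3=5
   5) CAS  T0:  M=6  r_T0=5 ✓
   6) CAS  T1:  M=6  r_T1=5 ✗
   7) CAS  T2:  M=6  r_T2=5 ✗
   8) CAS  T3:  M=6  r_T3=5 ✗
   9) LOAD T3:  M=6  r_T3=6
  10) CAS  T3:  M=7  r_T3=6 ✓

counter = 7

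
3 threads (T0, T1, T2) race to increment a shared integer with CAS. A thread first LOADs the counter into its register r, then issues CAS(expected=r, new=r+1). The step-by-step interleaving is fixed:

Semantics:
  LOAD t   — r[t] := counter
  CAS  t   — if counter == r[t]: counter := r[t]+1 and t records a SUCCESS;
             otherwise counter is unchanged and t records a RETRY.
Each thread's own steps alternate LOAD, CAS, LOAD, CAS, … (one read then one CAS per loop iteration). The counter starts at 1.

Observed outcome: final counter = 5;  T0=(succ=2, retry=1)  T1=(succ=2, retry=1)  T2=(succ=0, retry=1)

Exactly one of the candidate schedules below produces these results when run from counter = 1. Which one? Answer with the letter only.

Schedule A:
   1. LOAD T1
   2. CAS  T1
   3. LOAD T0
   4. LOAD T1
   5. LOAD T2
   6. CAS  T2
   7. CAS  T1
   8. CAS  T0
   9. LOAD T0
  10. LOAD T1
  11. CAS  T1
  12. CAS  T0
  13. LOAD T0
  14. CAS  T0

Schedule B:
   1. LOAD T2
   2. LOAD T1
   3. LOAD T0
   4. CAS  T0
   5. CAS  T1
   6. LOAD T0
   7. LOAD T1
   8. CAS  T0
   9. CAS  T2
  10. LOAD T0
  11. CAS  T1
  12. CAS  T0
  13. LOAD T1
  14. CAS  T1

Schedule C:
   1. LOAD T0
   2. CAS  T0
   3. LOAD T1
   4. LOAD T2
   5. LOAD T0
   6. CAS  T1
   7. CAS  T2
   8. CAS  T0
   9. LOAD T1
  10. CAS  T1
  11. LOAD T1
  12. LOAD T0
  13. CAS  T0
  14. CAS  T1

Simulating candidate C:
#1 T0 reads 1
#2 T0 CAS(1→2) writes; counter now 2
#3 T1 reads 2
#4 T2 reads 2
#5 T0 reads 2
#6 T1 CAS(2→3) writes; counter now 3
#7 T2 CAS(2→3) fails; counter now 3
#8 T0 CAS(2→3) fails; counter now 3
#9 T1 reads 3
#10 T1 CAS(3→4) writes; counter now 4
#11 T1 reads 4
#12 T0 reads 4
#13 T0 CAS(4→5) writes; counter now 5
#14 T1 CAS(4→5) fails; counter now 5

C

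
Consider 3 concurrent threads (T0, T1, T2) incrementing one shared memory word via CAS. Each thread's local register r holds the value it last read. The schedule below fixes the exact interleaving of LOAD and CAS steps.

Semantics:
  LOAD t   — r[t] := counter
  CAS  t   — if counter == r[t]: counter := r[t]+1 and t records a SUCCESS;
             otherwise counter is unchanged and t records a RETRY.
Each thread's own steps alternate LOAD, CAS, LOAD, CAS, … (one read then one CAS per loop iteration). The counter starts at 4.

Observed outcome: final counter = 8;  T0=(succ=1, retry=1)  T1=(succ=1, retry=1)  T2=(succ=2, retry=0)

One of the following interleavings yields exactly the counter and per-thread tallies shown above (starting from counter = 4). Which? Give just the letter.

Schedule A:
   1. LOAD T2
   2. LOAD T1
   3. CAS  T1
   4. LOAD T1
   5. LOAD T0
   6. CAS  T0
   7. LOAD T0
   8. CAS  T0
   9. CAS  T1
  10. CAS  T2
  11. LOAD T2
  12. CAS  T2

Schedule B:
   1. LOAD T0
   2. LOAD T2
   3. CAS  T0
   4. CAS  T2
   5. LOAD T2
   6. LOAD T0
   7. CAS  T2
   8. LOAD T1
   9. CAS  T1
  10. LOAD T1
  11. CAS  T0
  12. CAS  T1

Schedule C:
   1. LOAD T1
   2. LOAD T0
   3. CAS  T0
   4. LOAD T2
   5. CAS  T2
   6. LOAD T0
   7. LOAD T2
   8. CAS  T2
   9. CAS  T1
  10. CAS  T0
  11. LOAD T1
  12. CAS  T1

Tracing schedule C:
[1] T1.load  rd  (counter 4, T1.r 4)
[2] T0.load  rd  (counter 4, T0.r 4)
[3] T0.cas  hit  (counter 5, T0.r 4)
[4] T2.load  rd  (counter 5, T2.r 5)
[5] T2.cas  hit  (counter 6, T2.r 5)
[6] T0.load  rd  (counter 6, T0.r 6)
[7] T2.load  rd  (counter 6, T2.r 6)
[8] T2.cas  hit  (counter 7, T2.r 6)
[9] T1.cas  miss  (counter 7, T1.r 4)
[10] T0.cas  miss  (counter 7, T0.r 6)
[11] T1.load  rd  (counter 7, T1.r 7)
[12] T1.cas  hit  (counter 8, T1.r 7)

C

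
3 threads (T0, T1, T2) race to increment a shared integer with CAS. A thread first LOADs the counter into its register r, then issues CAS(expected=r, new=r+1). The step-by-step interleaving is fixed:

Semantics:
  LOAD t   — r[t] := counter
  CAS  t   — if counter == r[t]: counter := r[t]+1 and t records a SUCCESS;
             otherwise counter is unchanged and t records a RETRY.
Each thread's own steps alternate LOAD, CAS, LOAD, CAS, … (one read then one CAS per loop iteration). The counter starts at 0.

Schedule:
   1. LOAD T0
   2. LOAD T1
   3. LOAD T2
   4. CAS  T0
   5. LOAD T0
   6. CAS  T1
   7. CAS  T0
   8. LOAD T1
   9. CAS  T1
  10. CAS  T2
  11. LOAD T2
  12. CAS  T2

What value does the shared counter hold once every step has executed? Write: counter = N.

counter = 4

1. LOAD T0 → mem=0 r[T0]=0 [LOAD]
2. LOAD T1 → mem=0 r[T1]=0 [LOAD]
3. LOAD T2 → mem=0 r[T2]=0 [LOAD]
4. CAS T0 → mem=1 r[T0]=0 [OK]
5. LOAD T0 → mem=1 r[T0]=1 [LOAD]
6. CAS T1 → mem=1 r[T1]=0 [RETRY]
7. CAS T0 → mem=2 r[T0]=1 [OK]
8. LOAD T1 → mem=2 r[T1]=2 [LOAD]
9. CAS T1 → mem=3 r[T1]=2 [OK]
10. CAS T2 → mem=3 r[T2]=0 [RETRY]
11. LOAD T2 → mem=3 r[T2]=3 [LOAD]
12. CAS T2 → mem=4 r[T2]=3 [OK]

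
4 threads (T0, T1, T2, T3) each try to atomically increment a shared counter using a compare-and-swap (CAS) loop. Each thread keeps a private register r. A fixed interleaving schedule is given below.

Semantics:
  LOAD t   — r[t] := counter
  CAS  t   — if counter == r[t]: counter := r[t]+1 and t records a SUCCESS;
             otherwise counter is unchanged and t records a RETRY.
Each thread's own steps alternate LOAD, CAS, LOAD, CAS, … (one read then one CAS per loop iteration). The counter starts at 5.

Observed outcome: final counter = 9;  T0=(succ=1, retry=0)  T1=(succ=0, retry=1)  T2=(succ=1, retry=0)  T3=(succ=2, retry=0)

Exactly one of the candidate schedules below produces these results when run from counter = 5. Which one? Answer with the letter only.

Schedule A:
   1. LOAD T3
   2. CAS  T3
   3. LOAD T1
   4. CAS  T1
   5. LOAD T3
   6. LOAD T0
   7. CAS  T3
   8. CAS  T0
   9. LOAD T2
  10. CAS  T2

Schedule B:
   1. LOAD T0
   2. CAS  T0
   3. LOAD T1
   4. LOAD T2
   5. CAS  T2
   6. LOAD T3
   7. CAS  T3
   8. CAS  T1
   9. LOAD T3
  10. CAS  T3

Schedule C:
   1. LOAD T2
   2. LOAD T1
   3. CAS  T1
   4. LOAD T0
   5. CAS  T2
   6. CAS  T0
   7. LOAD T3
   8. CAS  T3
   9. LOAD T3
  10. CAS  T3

B

Tracing schedule B:
T0 LOAD — after: cnt=5, r=5 — load
T0 CAS — after: cnt=6, r=5 — ok
T1 LOAD — after: cnt=6, r=6 — load
T2 LOAD — after: cnt=6, r=6 — load
T2 CAS — after: cnt=7, r=6 — ok
T3 LOAD — after: cnt=7, r=7 — load
T3 CAS — after: cnt=8, r=7 — ok
T1 CAS — after: cnt=8, r=6 — retry
T3 LOAD — after: cnt=8, r=8 — load
T3 CAS — after: cnt=9, r=8 — ok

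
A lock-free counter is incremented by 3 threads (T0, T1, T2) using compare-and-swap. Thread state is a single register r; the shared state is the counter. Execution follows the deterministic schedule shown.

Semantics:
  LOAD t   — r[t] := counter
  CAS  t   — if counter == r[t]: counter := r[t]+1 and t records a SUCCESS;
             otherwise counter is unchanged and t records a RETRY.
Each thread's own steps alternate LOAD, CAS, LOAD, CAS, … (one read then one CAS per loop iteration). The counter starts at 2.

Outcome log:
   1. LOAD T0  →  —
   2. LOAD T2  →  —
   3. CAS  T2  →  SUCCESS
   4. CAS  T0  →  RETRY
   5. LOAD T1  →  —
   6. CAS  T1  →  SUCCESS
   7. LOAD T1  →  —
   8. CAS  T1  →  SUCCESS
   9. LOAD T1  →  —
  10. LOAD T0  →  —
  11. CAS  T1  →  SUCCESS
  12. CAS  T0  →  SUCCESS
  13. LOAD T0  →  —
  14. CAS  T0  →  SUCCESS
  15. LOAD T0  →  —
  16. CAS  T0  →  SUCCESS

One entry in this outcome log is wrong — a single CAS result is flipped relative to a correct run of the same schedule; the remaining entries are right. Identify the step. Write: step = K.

step = 12

Correct run:
T0 LOAD — after: cnt=2, r=2 — load
T2 LOAD — after: cnt=2, r=2 — load
T2 CAS — after: cnt=3, r=2 — ok
T0 CAS — after: cnt=3, r=2 — retry
T1 LOAD — after: cnt=3, r=3 — load
T1 CAS — after: cnt=4, r=3 — ok
T1 LOAD — after: cnt=4, r=4 — load
T1 CAS — after: cnt=5, r=4 — ok
T1 LOAD — after: cnt=5, r=5 — load
T0 LOAD — after: cnt=5, r=5 — load
T1 CAS — after: cnt=6, r=5 — ok
T0 CAS — after: cnt=6, r=5 — retry
T0 LOAD — after: cnt=6, r=6 — load
T0 CAS — after: cnt=7, r=6 — ok
T0 LOAD — after: cnt=7, r=7 — load
T0 CAS — after: cnt=8, r=7 — ok
Log disagrees first at step 12.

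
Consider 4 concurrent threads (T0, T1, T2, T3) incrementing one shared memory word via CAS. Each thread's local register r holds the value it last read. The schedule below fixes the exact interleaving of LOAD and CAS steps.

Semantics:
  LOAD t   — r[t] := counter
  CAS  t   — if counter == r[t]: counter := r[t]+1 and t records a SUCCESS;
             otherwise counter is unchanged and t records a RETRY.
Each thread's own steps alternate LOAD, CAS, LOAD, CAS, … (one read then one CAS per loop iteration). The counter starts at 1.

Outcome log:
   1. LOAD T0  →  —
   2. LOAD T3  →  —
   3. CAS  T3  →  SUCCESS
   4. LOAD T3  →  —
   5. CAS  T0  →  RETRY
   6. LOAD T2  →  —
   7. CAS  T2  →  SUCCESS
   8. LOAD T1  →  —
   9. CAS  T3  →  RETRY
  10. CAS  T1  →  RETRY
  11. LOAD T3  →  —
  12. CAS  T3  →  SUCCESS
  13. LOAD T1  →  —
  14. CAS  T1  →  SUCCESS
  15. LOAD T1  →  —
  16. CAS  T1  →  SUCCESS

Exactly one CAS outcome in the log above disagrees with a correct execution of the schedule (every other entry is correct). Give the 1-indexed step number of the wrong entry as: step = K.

step = 10

Reference trace:
#1 T0 reads 1
#2 T3 reads 1
#3 T3 CAS(1→2) writes; counter now 2
#4 T3 reads 2
#5 T0 CAS(1→2) fails; counter now 2
#6 T2 reads 2
#7 T2 CAS(2→3) writes; counter now 3
#8 T1 reads 3
#9 T3 CAS(2→3) fails; counter now 3
#10 T1 CAS(3→4) writes; counter now 4
#11 T3 reads 4
#12 T3 CAS(4→5) writes; counter now 5
#13 T1 reads 5
#14 T1 CAS(5→6) writes; counter now 6
#15 T1 reads 6
#16 T1 CAS(6→7) writes; counter now 7
Flip is step 10.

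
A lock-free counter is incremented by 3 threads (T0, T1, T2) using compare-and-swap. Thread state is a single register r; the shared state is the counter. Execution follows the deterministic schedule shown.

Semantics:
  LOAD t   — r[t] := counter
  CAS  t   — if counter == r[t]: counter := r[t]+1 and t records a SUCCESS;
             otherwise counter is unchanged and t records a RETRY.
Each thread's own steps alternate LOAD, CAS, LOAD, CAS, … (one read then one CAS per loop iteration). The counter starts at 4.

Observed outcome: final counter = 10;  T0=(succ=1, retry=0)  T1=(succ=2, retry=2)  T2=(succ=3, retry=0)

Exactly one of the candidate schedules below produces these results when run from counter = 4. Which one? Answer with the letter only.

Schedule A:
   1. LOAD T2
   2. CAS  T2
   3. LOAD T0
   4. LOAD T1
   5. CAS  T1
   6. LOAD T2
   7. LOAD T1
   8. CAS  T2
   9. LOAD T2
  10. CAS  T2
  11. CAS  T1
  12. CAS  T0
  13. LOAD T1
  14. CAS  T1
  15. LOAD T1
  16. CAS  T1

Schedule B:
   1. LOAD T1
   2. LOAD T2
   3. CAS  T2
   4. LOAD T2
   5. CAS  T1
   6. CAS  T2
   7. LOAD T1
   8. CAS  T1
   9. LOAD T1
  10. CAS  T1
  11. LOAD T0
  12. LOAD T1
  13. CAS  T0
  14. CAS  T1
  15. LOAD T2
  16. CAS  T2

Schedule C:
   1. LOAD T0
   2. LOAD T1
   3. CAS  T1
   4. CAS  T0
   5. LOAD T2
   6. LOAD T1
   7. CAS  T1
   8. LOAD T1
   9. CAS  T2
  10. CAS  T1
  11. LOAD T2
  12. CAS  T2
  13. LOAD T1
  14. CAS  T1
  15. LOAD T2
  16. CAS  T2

Tracing schedule B:
#1 T1 reads 4
#2 T2 reads 4
#3 T2 CAS(4→5) writes; counter now 5
#4 T2 reads 5
#5 T1 CAS(4→5) fails; counter now 5
#6 T2 CAS(5→6) writes; counter now 6
#7 T1 reads 6
#8 T1 CAS(6→7) writes; counter now 7
#9 T1 reads 7
#10 T1 CAS(7→8) writes; counter now 8
#11 T0 reads 8
#12 T1 reads 8
#13 T0 CAS(8→9) writes; counter now 9
#14 T1 CAS(8→9) fails; counter now 9
#15 T2 reads 9
#16 T2 CAS(9→10) writes; counter now 10

B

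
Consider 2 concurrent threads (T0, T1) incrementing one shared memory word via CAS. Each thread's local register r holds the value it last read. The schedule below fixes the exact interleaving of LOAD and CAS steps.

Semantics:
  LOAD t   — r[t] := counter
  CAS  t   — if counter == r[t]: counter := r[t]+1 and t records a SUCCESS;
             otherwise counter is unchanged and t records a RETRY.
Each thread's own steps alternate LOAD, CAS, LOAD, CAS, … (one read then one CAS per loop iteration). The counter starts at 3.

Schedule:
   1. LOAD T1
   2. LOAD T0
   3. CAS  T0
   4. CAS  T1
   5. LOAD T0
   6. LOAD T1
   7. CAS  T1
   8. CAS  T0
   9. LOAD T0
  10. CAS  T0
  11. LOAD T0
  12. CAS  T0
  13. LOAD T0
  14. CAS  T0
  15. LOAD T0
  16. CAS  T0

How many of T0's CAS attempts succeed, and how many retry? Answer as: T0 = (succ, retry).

T0 = (5, 1)

#1 T1 reads 3
#2 T0 reads 3
#3 T0 CAS(3→4) writes; counter now 4
#4 T1 CAS(3→4) fails; counter now 4
#5 T0 reads 4
#6 T1 reads 4
#7 T1 CAS(4→5) writes; counter now 5
#8 T0 CAS(4→5) fails; counter now 5
#9 T0 reads 5
#10 T0 CAS(5→6) writes; counter now 6
#11 T0 reads 6
#12 T0 CAS(6→7) writes; counter now 7
#13 T0 reads 7
#14 T0 CAS(7→8) writes; counter now 8
#15 T0 reads 8
#16 T0 CAS(8→9) writes; counter now 9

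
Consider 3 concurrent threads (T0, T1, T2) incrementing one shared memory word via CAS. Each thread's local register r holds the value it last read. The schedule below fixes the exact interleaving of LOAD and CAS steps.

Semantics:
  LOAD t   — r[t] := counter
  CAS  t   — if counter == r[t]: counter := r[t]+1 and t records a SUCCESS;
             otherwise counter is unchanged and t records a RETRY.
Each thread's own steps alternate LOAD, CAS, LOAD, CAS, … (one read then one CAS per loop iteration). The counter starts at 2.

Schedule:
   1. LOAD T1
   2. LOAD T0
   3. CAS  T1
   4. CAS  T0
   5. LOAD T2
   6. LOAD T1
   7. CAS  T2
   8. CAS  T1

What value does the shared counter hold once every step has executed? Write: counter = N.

counter = 4

#1 T1 reads 2
#2 T0 reads 2
#3 T1 CAS(2→3) writes; counter now 3
#4 T0 CAS(2→3) fails; counter now 3
#5 T2 reads 3
#6 T1 reads 3
#7 T2 CAS(3→4) writes; counter now 4
#8 T1 CAS(3→4) fails; counter now 4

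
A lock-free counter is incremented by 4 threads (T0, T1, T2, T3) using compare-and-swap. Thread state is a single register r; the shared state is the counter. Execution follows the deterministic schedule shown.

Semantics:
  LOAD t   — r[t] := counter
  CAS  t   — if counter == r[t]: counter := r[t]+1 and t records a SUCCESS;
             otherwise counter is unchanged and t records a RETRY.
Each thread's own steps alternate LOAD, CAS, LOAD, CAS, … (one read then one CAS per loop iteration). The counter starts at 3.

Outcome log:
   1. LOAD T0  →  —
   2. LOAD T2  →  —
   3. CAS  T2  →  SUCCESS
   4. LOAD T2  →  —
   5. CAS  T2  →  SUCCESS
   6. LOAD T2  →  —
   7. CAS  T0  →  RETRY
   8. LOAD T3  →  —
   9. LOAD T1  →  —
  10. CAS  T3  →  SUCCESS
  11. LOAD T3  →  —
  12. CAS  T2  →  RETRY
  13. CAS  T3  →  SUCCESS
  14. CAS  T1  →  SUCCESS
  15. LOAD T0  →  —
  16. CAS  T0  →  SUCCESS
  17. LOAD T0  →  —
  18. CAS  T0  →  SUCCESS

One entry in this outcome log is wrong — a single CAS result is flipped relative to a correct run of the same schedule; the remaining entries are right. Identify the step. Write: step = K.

Correct run:
   1) LOAD T0:  M=3  r_T0=3
   2) LOAD T2:  M=3  r_T2=3
   3) CAS  T2:  M=4  r_T2=3 ✓
   4) LOAD T2:  M=4  r_T2=4
   5) CAS  T2:  M=5  r_T2=4 ✓
   6) LOAD T2:  M=5  r_T2=5
   7) CAS  T0:  M=5  r_T0=3 ✗
   8) LOAD T3:  M=5  r_T3=5
   9) LOAD T1:  M=5  r_T1=5
  10) CAS  T3:  M=6  r_T3=5 ✓
  11) LOAD T3:  M=6  r_T3=6
  12) CAS  T2:  M=6  r_T2=5 ✗
  13) CAS  T3:  M=7  r_T3=6 ✓
  14) CAS  T1:  M=7  r_T1=5 ✗
  15) LOAD T0:  M=7  r_T0=7
  16) CAS  T0:  M=8  r_T0=7 ✓
  17) LOAD T0:  M=8  r_T0=8
  18) CAS  T0:  M=9  r_T0=8 ✓
Mismatch at 14.

step = 14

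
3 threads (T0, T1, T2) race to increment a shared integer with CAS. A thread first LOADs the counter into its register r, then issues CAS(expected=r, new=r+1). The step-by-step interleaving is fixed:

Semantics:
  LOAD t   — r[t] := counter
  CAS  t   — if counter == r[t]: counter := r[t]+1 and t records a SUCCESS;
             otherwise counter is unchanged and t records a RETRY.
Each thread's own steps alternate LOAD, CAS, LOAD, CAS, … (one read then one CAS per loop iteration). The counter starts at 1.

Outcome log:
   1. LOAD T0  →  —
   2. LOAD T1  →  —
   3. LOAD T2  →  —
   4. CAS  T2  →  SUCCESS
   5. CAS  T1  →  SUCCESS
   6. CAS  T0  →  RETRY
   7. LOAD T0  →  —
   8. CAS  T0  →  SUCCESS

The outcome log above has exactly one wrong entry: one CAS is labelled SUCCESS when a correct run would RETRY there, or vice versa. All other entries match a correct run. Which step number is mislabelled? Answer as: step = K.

Reference trace:
#1 T0 reads 1
#2 T1 reads 1
#3 T2 reads 1
#4 T2 CAS(1→2) writes; counter now 2
#5 T1 CAS(1→2) fails; counter now 2
#6 T0 CAS(1→2) fails; counter now 2
#7 T0 reads 2
#8 T0 CAS(2→3) writes; counter now 3
Log disagrees first at step 5.

step = 5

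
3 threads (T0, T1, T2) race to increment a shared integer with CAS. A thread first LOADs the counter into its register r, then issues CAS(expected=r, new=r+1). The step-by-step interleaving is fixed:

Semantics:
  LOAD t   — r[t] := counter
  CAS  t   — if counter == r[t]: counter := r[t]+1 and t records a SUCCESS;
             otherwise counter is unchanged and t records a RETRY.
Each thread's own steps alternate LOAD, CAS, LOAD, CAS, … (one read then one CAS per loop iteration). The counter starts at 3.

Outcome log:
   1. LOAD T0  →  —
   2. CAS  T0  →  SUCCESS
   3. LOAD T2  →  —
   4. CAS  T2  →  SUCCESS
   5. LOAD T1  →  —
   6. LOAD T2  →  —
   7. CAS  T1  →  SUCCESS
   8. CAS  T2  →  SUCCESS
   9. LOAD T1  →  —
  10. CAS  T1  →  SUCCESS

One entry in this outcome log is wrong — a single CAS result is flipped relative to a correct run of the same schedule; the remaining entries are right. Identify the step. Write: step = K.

step = 8

Correct run:
T0 LOAD — after: cnt=3, r=3 — load
T0 CAS — after: cnt=4, r=3 — ok
T2 LOAD — after: cnt=4, r=4 — load
T2 CAS — after: cnt=5, r=4 — ok
T1 LOAD — after: cnt=5, r=5 — load
T2 LOAD — after: cnt=5, r=5 — load
T1 CAS — after: cnt=6, r=5 — ok
T2 CAS — after: cnt=6, r=5 — retry
T1 LOAD — after: cnt=6, r=6 — load
T1 CAS — after: cnt=7, r=6 — ok
Log disagrees first at step 8.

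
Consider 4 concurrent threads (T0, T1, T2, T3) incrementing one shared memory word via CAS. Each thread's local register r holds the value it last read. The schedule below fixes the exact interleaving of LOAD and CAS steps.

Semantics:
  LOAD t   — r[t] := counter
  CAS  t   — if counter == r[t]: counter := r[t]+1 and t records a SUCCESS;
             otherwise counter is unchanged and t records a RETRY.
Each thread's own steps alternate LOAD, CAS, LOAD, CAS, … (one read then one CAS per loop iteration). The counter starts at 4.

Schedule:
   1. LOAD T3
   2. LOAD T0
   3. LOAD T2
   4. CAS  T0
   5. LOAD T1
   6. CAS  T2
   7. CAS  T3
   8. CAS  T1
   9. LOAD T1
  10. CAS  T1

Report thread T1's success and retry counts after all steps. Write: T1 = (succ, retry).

#1 T3 reads 4
#2 T0 reads 4
#3 T2 reads 4
#4 T0 CAS(4→5) writes; counter now 5
#5 T1 reads 5
#6 T2 CAS(4→5) fails; counter now 5
#7 T3 CAS(4→5) fails; counter now 5
#8 T1 CAS(5→6) writes; counter now 6
#9 T1 reads 6
#10 T1 CAS(6→7) writes; counter now 7

T1 = (2, 0)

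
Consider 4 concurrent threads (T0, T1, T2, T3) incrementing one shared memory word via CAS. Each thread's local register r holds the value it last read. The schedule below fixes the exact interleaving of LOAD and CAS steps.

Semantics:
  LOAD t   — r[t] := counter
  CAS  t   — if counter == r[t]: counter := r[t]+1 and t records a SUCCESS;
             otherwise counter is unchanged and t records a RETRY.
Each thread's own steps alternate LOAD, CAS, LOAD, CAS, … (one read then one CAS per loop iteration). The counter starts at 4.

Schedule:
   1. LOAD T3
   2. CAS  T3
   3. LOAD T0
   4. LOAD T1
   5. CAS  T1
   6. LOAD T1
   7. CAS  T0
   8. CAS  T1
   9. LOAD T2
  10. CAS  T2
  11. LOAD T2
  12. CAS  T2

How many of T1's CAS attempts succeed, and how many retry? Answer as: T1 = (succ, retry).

T1 = (2, 0)

   1) LOAD T3:  M=4  r_T3=4
   2) CAS  T3:  M=5  r_T3=4 ✓
   3) LOAD T0:  M=5  r_T0=5
   4) LOAD T1:  M=5  r_T1=5
   5) CAS  T1:  M=6  r_T1=5 ✓
   6) LOAD T1:  M=6  r_T1=6
   7) CAS  T0:  M=6  r_T0=5 ✗
   8) CAS  T1:  M=7  r_T1=6 ✓
   9) LOAD T2:  M=7  r_T2=7
  10) CAS  T2:  M=8  r_T2=7 ✓
  11) LOAD T2:  M=8  r_T2=8
  12) CAS  T2:  M=9  r_T2=8 ✓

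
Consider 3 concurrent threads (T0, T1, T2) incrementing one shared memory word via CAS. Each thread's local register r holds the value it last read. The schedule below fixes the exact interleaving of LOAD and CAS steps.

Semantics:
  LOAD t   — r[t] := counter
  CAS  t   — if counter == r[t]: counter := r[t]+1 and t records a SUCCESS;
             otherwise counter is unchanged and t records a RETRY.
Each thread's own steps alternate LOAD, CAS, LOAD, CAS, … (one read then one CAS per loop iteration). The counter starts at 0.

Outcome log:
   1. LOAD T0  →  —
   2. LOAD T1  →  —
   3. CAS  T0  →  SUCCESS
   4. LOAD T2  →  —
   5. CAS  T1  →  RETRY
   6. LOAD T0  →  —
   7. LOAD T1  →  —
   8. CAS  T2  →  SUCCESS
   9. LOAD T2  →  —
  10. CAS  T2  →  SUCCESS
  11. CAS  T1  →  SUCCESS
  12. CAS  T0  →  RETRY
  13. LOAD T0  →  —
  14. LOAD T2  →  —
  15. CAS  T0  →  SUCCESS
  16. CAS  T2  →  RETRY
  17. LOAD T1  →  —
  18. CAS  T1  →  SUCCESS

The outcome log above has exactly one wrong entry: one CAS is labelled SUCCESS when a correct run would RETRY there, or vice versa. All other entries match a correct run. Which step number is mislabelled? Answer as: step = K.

step = 11

Correct run:
[1] T0.load  rd  (counter 0, T0.r 0)
[2] T1.load  rd  (counter 0, T1.r 0)
[3] T0.cas  hit  (counter 1, T0.r 0)
[4] T2.load  rd  (counter 1, T2.r 1)
[5] T1.cas  miss  (counter 1, T1.r 0)
[6] T0.load  rd  (counter 1, T0.r 1)
[7] T1.load  rd  (counter 1, T1.r 1)
[8] T2.cas  hit  (counter 2, T2.r 1)
[9] T2.load  rd  (counter 2, T2.r 2)
[10] T2.cas  hit  (counter 3, T2.r 2)
[11] T1.cas  miss  (counter 3, T1.r 1)
[12] T0.cas  miss  (counter 3, T0.r 1)
[13] T0.load  rd  (counter 3, T0.r 3)
[14] T2.load  rd  (counter 3, T2.r 3)
[15] T0.cas  hit  (counter 4, T0.r 3)
[16] T2.cas  miss  (counter 4, T2.r 3)
[17] T1.load  rd  (counter 4, T1.r 4)
[18] T1.cas  hit  (counter 5, T1.r 4)
Mismatch at 11.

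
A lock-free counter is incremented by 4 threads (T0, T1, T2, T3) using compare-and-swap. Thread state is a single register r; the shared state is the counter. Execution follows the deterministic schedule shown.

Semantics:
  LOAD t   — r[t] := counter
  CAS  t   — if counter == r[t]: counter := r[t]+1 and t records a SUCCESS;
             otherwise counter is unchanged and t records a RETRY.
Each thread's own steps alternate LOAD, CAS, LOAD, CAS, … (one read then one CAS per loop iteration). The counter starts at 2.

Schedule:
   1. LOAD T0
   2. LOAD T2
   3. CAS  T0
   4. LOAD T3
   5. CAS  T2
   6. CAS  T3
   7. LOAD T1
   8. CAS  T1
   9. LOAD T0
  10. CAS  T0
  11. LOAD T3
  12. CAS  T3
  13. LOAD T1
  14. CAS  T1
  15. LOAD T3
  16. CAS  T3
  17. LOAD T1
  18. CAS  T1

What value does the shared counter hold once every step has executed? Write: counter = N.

counter = 10

[1] T0.load  rd  (counter 2, T0.r 2)
[2] T2.load  rd  (counter 2, T2.r 2)
[3] T0.cas  hit  (counter 3, T0.r 2)
[4] T3.load  rd  (counter 3, T3.r 3)
[5] T2.cas  miss  (counter 3, T2.r 2)
[6] T3.cas  hit  (counter 4, T3.r 3)
[7] T1.load  rd  (counter 4, T1.r 4)
[8] T1.cas  hit  (counter 5, T1.r 4)
[9] T0.load  rd  (counter 5, T0.r 5)
[10] T0.cas  hit  (counter 6, T0.r 5)
[11] T3.load  rd  (counter 6, T3.r 6)
[12] T3.cas  hit  (counter 7, T3.r 6)
[13] T1.load  rd  (counter 7, T1.r 7)
[14] T1.cas  hit  (counter 8, T1.r 7)
[15] T3.load  rd  (counter 8, T3.r 8)
[16] T3.cas  hit  (counter 9, T3.r 8)
[17] T1.load  rd  (counter 9, T1.r 9)
[18] T1.cas  hit  (counter 10, T1.r 9)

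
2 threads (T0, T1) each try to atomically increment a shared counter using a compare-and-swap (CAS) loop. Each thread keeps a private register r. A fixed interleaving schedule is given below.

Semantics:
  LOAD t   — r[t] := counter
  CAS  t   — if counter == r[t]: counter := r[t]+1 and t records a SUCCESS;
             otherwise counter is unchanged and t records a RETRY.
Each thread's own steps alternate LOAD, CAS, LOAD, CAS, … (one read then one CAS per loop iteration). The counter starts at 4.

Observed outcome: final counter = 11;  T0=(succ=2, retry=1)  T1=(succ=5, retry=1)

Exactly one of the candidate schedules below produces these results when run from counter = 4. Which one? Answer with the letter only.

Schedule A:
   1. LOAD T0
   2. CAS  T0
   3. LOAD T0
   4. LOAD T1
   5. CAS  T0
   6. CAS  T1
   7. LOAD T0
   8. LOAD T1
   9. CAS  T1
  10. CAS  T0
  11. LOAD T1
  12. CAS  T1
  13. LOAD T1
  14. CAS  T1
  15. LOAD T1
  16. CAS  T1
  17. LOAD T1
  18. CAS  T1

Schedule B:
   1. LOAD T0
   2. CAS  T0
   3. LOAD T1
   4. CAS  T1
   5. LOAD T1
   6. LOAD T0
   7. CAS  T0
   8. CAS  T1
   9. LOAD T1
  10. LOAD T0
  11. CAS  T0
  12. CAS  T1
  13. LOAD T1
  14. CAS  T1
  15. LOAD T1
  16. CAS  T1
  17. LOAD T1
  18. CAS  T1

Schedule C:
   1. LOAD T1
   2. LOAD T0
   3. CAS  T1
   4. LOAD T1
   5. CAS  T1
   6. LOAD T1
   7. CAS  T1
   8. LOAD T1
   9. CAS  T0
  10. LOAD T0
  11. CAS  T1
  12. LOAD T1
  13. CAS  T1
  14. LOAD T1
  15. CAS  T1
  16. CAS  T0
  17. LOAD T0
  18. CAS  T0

Tracing schedule A:
1. LOAD T0 → mem=4 r[T0]=4 [LOAD]
2. CAS T0 → mem=5 r[T0]=4 [OK]
3. LOAD T0 → mem=5 r[T0]=5 [LOAD]
4. LOAD T1 → mem=5 r[T1]=5 [LOAD]
5. CAS T0 → mem=6 r[T0]=5 [OK]
6. CAS T1 → mem=6 r[T1]=5 [RETRY]
7. LOAD T0 → mem=6 r[T0]=6 [LOAD]
8. LOAD T1 → mem=6 r[T1]=6 [LOAD]
9. CAS T1 → mem=7 r[T1]=6 [OK]
10. CAS T0 → mem=7 r[T0]=6 [RETRY]
11. LOAD T1 → mem=7 r[T1]=7 [LOAD]
12. CAS T1 → mem=8 r[T1]=7 [OK]
13. LOAD T1 → mem=8 r[T1]=8 [LOAD]
14. CAS T1 → mem=9 r[T1]=8 [OK]
15. LOAD T1 → mem=9 r[T1]=9 [LOAD]
16. CAS T1 → mem=10 r[T1]=9 [OK]
17. LOAD T1 → mem=10 r[T1]=10 [LOAD]
18. CAS T1 → mem=11 r[T1]=10 [OK]

A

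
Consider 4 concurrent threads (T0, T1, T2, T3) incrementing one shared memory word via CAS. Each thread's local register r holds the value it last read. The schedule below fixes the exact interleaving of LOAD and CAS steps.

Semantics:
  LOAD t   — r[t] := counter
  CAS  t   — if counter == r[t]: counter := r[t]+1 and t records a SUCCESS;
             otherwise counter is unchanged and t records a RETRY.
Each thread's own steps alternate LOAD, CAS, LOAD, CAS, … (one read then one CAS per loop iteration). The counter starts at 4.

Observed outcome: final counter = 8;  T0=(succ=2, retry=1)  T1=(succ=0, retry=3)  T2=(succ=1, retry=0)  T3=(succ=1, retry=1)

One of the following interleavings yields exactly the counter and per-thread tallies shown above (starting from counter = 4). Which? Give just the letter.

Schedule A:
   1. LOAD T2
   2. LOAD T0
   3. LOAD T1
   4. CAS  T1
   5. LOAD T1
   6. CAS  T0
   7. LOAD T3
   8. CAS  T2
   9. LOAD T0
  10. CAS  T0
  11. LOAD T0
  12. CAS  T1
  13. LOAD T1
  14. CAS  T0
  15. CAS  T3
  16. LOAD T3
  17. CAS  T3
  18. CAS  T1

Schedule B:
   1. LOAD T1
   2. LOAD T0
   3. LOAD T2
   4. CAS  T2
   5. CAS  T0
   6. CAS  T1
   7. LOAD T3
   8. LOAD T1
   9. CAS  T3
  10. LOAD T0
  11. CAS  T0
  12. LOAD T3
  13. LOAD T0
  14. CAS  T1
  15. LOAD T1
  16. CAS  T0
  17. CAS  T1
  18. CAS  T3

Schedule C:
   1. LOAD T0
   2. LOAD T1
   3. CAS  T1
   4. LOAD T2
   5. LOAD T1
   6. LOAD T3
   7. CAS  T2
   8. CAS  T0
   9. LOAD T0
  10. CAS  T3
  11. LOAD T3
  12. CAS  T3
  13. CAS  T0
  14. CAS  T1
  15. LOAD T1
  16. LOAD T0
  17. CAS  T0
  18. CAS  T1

Run B:
   1) LOAD T1:  M=4  r_T1=4
   2) LOAD T0:  M=4  r_T0=4
   3) LOAD T2:  M=4  r_T2=4
   4) CAS  T2:  M=5  r_T2=4 ✓
   5) CAS  T0:  M=5  r_T0=4 ✗
   6) CAS  T1:  M=5  r_T1=4 ✗
   7) LOAD T3:  M=5  r_T3=5
   8) LOAD T1:  M=5  r_T1=5
   9) CAS  T3:  M=6  r_T3=5 ✓
  10) LOAD T0:  M=6  r_T0=6
  11) CAS  T0:  M=7  r_T0=6 ✓
  12) LOAD T3:  M=7  r_T3=7
  13) LOAD T0:  M=7  r_T0=7
  14) CAS  T1:  M=7  r_T1=5 ✗
  15) LOAD T1:  M=7  r_T1=7
  16) CAS  T0:  M=8  r_T0=7 ✓
  17) CAS  T1:  M=8  r_T1=7 ✗
  18) CAS  T3:  M=8  r_T3=7 ✗

B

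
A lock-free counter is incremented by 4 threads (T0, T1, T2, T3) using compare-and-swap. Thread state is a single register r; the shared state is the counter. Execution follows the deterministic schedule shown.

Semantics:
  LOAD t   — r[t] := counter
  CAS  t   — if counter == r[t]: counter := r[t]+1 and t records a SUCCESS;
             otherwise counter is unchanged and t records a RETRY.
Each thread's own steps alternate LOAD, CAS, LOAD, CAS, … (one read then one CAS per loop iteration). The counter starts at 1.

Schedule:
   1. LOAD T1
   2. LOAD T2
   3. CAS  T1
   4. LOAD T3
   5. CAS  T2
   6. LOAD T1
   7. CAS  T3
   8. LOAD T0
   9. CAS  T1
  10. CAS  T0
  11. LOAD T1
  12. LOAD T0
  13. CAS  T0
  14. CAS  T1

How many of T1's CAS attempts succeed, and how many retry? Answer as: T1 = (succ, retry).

1. LOAD T1 → mem=1 r[T1]=1 [LOAD]
2. LOAD T2 → mem=1 r[T2]=1 [LOAD]
3. CAS T1 → mem=2 r[T1]=1 [OK]
4. LOAD T3 → mem=2 r[T3]=2 [LOAD]
5. CAS T2 → mem=2 r[T2]=1 [RETRY]
6. LOAD T1 → mem=2 r[T1]=2 [LOAD]
7. CAS T3 → mem=3 r[T3]=2 [OK]
8. LOAD T0 → mem=3 r[T0]=3 [LOAD]
9. CAS T1 → mem=3 r[T1]=2 [RETRY]
10. CAS T0 → mem=4 r[T0]=3 [OK]
11. LOAD T1 → mem=4 r[T1]=4 [LOAD]
12. LOAD T0 → mem=4 r[T0]=4 [LOAD]
13. CAS T0 → mem=5 r[T0]=4 [OK]
14. CAS T1 → mem=5 r[T1]=4 [RETRY]

T1 = (1, 2)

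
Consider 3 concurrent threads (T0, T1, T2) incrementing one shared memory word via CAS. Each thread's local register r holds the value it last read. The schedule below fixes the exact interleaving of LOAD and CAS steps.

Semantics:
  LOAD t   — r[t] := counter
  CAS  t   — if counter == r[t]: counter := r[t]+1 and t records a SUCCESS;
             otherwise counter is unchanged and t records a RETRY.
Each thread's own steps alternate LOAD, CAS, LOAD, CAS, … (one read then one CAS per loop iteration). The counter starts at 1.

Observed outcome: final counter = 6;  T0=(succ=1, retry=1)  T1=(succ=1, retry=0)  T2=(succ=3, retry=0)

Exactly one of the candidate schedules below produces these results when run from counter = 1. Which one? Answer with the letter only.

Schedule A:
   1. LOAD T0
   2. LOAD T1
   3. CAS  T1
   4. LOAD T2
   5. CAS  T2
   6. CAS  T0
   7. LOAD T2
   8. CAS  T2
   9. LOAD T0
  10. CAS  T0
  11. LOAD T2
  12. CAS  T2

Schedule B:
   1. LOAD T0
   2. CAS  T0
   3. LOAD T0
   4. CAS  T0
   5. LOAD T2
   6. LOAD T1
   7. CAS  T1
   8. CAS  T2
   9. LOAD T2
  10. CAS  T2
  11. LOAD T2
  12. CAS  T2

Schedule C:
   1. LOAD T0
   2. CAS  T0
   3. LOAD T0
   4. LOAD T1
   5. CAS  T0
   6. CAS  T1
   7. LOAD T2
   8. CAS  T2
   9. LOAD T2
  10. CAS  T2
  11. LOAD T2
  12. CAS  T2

Simulating candidate A:
#1 T0 reads 1
#2 T1 reads 1
#3 T1 CAS(1→2) writes; counter now 2
#4 T2 reads 2
#5 T2 CAS(2→3) writes; counter now 3
#6 T0 CAS(1→2) fails; counter now 3
#7 T2 reads 3
#8 T2 CAS(3→4) writes; counter now 4
#9 T0 reads 4
#10 T0 CAS(4→5) writes; counter now 5
#11 T2 reads 5
#12 T2 CAS(5→6) writes; counter now 6

A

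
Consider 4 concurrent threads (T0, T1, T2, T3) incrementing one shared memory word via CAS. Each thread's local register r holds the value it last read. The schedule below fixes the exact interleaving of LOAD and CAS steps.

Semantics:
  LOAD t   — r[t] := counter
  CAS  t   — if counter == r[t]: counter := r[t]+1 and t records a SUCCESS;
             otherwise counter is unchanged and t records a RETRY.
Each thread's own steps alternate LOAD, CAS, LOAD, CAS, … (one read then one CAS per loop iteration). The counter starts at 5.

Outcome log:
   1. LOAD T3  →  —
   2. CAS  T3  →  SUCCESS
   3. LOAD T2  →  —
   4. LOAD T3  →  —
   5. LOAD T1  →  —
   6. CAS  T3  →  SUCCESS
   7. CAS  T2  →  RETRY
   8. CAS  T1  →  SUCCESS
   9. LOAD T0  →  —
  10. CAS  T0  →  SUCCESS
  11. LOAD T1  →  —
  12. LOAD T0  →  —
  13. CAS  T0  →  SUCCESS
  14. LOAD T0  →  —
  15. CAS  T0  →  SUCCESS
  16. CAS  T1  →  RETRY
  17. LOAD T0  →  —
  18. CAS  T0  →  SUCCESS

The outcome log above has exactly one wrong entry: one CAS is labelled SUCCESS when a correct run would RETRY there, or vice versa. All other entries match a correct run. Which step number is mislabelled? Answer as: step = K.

Correct run:
#1 T3 reads 5
#2 T3 CAS(5→6) writes; counter now 6
#3 T2 reads 6
#4 T3 reads 6
#5 T1 reads 6
#6 T3 CAS(6→7) writes; counter now 7
#7 T2 CAS(6→7) fails; counter now 7
#8 T1 CAS(6→7) fails; counter now 7
#9 T0 reads 7
#10 T0 CAS(7→8) writes; counter now 8
#11 T1 reads 8
#12 T0 reads 8
#13 T0 CAS(8→9) writes; counter now 9
#14 T0 reads 9
#15 T0 CAS(9→10) writes; counter now 10
#16 T1 CAS(8→9) fails; counter now 10
#17 T0 reads 10
#18 T0 CAS(10→11) writes; counter now 11
Flip is step 8.

step = 8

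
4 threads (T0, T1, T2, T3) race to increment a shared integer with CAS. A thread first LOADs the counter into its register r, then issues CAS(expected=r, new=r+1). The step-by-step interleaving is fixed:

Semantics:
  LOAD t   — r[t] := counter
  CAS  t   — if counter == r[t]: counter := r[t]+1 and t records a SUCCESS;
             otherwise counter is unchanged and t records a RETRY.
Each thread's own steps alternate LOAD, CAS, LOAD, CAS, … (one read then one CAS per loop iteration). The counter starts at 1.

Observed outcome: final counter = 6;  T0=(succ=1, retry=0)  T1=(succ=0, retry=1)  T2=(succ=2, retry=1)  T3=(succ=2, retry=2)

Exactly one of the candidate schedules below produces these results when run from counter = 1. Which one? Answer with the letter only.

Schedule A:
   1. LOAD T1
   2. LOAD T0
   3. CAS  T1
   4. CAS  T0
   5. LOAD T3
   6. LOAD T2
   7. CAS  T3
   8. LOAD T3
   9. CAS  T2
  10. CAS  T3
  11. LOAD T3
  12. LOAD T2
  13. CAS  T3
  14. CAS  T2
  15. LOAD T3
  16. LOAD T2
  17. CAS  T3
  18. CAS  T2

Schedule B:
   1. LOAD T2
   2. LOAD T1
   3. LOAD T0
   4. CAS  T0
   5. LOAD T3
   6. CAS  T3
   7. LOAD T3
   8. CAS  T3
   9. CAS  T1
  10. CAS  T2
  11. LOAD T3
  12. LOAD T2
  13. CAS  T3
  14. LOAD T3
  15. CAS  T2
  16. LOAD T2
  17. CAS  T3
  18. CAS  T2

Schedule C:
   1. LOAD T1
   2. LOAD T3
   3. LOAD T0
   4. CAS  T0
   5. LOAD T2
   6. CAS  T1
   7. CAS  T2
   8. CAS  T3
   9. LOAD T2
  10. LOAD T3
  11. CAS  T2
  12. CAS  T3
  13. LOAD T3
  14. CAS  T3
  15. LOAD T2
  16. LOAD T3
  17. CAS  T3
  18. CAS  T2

Tracing schedule C:
   1) LOAD T1:  M=1  r_T1=1
   2) LOAD T3:  M=1  r_T3=1
   3) LOAD T0:  M=1  r_T0=1
   4) CAS  T0:  M=2  r_T0=1 ✓
   5) LOAD T2:  M=2  r_T2=2
   6) CAS  T1:  M=2  r_T1=1 ✗
   7) CAS  T2:  M=3  r_T2=2 ✓
   8) CAS  T3:  M=3  r_T3=1 ✗
   9) LOAD T2:  M=3  r_T2=3
  10) LOAD T3:  M=3  r_T3=3
  11) CAS  T2:  M=4  r_T2=3 ✓
  12) CAS  T3:  M=4  r_T3=3 ✗
  13) LOAD T3:  M=4  r_T3=4
  14) CAS  T3:  M=5  r_T3=4 ✓
  15) LOAD T2:  M=5  r_T2=5
  16) LOAD T3:  M=5  r_T3=5
  17) CAS  T3:  M=6  r_T3=5 ✓
  18) CAS  T2:  M=6  r_T2=5 ✗

C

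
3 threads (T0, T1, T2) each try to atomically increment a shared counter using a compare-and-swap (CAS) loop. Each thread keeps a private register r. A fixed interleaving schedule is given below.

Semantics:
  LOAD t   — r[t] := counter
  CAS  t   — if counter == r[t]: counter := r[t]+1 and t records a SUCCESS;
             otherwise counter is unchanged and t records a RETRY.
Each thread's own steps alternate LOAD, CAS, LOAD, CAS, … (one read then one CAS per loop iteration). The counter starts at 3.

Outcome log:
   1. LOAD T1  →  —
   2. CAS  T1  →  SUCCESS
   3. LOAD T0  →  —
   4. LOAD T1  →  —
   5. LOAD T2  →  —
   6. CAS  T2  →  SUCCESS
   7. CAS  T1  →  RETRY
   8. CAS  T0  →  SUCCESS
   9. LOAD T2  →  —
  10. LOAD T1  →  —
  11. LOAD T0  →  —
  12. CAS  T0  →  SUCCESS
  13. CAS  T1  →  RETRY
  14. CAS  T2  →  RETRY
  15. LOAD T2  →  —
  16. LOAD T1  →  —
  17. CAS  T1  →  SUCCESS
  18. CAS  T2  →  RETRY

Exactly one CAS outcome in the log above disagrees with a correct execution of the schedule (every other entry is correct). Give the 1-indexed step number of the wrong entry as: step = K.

step = 8

Correct run:
1. LOAD T1 → mem=3 r[T1]=3 [LOAD]
2. CAS T1 → mem=4 r[T1]=3 [OK]
3. LOAD T0 → mem=4 r[T0]=4 [LOAD]
4. LOAD T1 → mem=4 r[T1]=4 [LOAD]
5. LOAD T2 → mem=4 r[T2]=4 [LOAD]
6. CAS T2 → mem=5 r[T2]=4 [OK]
7. CAS T1 → mem=5 r[T1]=4 [RETRY]
8. CAS T0 → mem=5 r[T0]=4 [RETRY]
9. LOAD T2 → mem=5 r[T2]=5 [LOAD]
10. LOAD T1 → mem=5 r[T1]=5 [LOAD]
11. LOAD T0 → mem=5 r[T0]=5 [LOAD]
12. CAS T0 → mem=6 r[T0]=5 [OK]
13. CAS T1 → mem=6 r[T1]=5 [RETRY]
14. CAS T2 → mem=6 r[T2]=5 [RETRY]
15. LOAD T2 → mem=6 r[T2]=6 [LOAD]
16. LOAD T1 → mem=6 r[T1]=6 [LOAD]
17. CAS T1 → mem=7 r[T1]=6 [OK]
18. CAS T2 → mem=7 r[T2]=6 [RETRY]
Log disagrees first at step 8.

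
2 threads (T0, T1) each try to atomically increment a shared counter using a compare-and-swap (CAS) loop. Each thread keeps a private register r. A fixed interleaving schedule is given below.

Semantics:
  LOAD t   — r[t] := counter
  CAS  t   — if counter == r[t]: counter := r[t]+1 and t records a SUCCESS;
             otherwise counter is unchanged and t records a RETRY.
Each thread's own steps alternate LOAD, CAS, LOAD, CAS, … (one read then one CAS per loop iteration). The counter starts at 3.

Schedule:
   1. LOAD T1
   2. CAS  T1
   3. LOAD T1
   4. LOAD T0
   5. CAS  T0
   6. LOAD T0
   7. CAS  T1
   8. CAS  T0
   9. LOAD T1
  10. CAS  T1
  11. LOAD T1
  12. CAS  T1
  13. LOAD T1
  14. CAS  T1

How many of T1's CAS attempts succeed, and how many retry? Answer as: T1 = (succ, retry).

T1 = (4, 1)

#1 T1 reads 3
#2 T1 CAS(3→4) writes; counter now 4
#3 T1 reads 4
#4 T0 reads 4
#5 T0 CAS(4→5) writes; counter now 5
#6 T0 reads 5
#7 T1 CAS(4→5) fails; counter now 5
#8 T0 CAS(5→6) writes; counter now 6
#9 T1 reads 6
#10 T1 CAS(6→7) writes; counter now 7
#11 T1 reads 7
#12 T1 CAS(7→8) writes; counter now 8
#13 T1 reads 8
#14 T1 CAS(8→9) writes; counter now 9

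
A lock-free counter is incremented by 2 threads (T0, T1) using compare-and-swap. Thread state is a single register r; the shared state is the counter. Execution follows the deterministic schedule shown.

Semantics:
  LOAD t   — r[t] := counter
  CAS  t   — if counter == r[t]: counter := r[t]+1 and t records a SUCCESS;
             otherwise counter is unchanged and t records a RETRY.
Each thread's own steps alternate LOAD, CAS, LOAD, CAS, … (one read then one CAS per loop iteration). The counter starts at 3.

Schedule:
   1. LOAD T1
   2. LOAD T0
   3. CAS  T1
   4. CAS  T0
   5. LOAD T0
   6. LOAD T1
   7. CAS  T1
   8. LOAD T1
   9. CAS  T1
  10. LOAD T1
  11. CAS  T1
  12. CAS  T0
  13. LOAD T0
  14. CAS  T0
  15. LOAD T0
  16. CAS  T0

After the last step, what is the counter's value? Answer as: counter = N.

counter = 9

T1 LOAD — after: cnt=3, r=3 — load
T0 LOAD — after: cnt=3, r=3 — load
T1 CAS — after: cnt=4, r=3 — ok
T0 CAS — after: cnt=4, r=3 — retry
T0 LOAD — after: cnt=4, r=4 — load
T1 LOAD — after: cnt=4, r=4 — load
T1 CAS — after: cnt=5, r=4 — ok
T1 LOAD — after: cnt=5, r=5 — load
T1 CAS — after: cnt=6, r=5 — ok
T1 LOAD — after: cnt=6, r=6 — load
T1 CAS — after: cnt=7, r=6 — ok
T0 CAS — after: cnt=7, r=4 — retry
T0 LOAD — after: cnt=7, r=7 — load
T0 CAS — after: cnt=8, r=7 — ok
T0 LOAD — after: cnt=8, r=8 — load
T0 CAS — after: cnt=9, r=8 — ok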